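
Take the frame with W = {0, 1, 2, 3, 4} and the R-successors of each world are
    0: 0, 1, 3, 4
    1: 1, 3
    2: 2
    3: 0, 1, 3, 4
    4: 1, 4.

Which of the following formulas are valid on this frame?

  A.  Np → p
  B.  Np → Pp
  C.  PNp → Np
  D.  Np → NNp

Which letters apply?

R is reflexive: each world relates to itself.
R is not transitive: 1 R 3 and 3 R 0 but not 1 R 0.
R is not euclidean: 0 R 1 and 0 R 0 but not 1 R 0.
R is serial: every world has an R-successor.
(A) axiom T: valid iff R is reflexive. R is reflexive — valid.
(B) Np → Pp (axiom D) characterises the serial frames. R is serial — valid.
(C) PNp → Np (the dual of axiom 5) characterises the euclidean frames. R is not euclidean — not valid.
(D) Np → NNp (axiom 4) characterises the transitive frames. R is not transitive — not valid.

A, B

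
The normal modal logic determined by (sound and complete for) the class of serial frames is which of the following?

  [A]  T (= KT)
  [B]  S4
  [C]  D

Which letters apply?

(A) T (= KT) is determined by the class of reflexive frames.
(B) S4 is determined by the class of reflexive and transitive frames.
(C) D is determined by exactly this class.

C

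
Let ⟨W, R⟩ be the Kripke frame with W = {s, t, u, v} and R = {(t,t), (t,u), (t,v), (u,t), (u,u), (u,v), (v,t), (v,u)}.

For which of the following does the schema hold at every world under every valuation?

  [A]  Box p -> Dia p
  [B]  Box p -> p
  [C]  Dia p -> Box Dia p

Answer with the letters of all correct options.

R is not reflexive: not s R s.
R is not euclidean: t R v and t R v but not v R v.
R is not serial: s has no R-successor.
(A) Box p -> Dia p is axiom D; it is valid on a frame exactly when R is serial. R is not serial, so not valid.
(B) axiom T: valid iff R is reflexive. R is not reflexive — not valid.
(C) axiom 5: valid iff R is euclidean. R is not euclidean — not valid.

none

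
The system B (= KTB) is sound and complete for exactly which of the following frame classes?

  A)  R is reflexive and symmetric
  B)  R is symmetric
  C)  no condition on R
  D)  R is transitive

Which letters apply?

(A) B (= KTB) is sound and complete for exactly this class.
(B) this class determines KB, not B (= KTB).
(C) this class determines K, not B (= KTB).
(D) this class determines K4, not B (= KTB).

A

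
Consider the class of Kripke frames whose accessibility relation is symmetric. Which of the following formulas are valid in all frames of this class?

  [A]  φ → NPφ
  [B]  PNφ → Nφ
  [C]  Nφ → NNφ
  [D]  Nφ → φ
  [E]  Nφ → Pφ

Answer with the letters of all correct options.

(A) φ → NPφ is axiom B; it is valid on a frame exactly when R is symmetric. Every such R is symmetric, so valid.
(B) PNφ → Nφ is the dual of axiom 5, which corresponds to the euclidean property. Such an R need not be euclidean — not valid.
(C) axiom 4: valid iff R is transitive. Such an R need not be transitive — not valid.
(D) Nφ → φ is axiom T, which corresponds to reflexivity. Such an R need not be reflexive — not valid.
(E) Nφ → Pφ is axiom D; it is valid on a frame exactly when R is serial. Such an R need not be serial, so not valid.

A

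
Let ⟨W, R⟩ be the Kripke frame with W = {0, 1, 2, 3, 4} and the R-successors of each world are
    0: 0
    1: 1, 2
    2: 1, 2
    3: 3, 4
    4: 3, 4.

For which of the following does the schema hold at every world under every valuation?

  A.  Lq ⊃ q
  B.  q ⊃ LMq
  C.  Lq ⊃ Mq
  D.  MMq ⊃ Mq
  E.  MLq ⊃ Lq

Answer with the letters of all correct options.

A, B, C, D, E

R is reflexive: each world relates to itself.
R is symmetric: every R-edge is matched by its reverse.
R is transitive: R is closed under composition.
R is euclidean: any two R-successors of the same world are R-related.
R is serial: every world has an R-successor.
(A) Lq ⊃ q is axiom T, which corresponds to reflexivity. R is reflexive — valid.
(B) axiom B: valid iff R is symmetric. R is symmetric — valid.
(C) axiom D: valid iff R is serial. R is serial — valid.
(D) MMq ⊃ Mq is the dual of axiom 4, which corresponds to transitivity. R is transitive — valid.
(E) MLq ⊃ Lq is the dual of axiom 5; it is valid on a frame exactly when R is euclidean. R is euclidean, so valid.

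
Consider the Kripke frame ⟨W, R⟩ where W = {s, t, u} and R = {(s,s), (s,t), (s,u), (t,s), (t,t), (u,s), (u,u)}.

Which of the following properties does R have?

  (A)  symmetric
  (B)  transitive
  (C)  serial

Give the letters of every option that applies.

A, C

(A) symmetric: every R-edge is matched by its reverse.
(B) not transitive: t R s and s R u but not t R u.
(C) serial: every world has an R-successor.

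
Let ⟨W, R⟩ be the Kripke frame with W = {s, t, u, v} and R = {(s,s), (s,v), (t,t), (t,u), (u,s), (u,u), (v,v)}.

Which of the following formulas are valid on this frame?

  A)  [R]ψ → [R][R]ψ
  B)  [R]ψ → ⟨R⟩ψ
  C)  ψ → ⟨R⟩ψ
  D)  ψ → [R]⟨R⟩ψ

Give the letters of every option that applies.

R is reflexive: each world relates to itself.
R is not symmetric: s R v but not v R s.
R is not transitive: t R u and u R s but not t R s.
R is serial: every world has an R-successor.
(A) [R]ψ → [R][R]ψ is axiom 4; it is valid on a frame exactly when R is transitive. R is not transitive, so not valid.
(B) axiom D: valid iff R is serial. R is serial — valid.
(C) ψ → ⟨R⟩ψ is the dual of axiom T; it is valid on a frame exactly when R is reflexive. R is reflexive, so valid.
(D) ψ → [R]⟨R⟩ψ is axiom B; it is valid on a frame exactly when R is symmetric. R is not symmetric, so not valid.

B, C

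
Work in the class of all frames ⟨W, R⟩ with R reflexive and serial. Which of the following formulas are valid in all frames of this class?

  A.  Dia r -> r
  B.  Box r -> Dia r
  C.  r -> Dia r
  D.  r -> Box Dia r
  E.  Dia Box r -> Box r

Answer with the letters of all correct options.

B, C

(A) Dia r -> r (the converse of T) corresponds to R being a subset of the identity. Such an R need not be a subset of the identity, so not valid.
(B) axiom D: valid iff R is serial. Every such R is serial — valid.
(C) r -> Dia r is the dual of axiom T, which corresponds to reflexivity. Every such R is reflexive — valid.
(D) r -> Box Dia r is axiom B, which corresponds to symmetry. Such an R need not be symmetric — not valid.
(E) the dual of axiom 5: valid iff R is euclidean. Such an R need not be euclidean — not valid.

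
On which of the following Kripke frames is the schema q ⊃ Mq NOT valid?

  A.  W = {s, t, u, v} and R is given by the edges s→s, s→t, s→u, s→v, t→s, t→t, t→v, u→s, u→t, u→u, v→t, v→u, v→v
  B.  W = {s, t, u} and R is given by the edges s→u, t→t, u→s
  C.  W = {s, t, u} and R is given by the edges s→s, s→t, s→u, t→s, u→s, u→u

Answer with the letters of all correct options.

B, C

The schema q ⊃ Mq is the dual of axiom T; it is valid on a frame iff R is reflexive.
(A) R is reflexive (each world relates to itself), so the schema is valid here.
(B) R is not reflexive (not s R s), so the schema fails here.
(C) R is not reflexive (not t R t), so the schema fails here.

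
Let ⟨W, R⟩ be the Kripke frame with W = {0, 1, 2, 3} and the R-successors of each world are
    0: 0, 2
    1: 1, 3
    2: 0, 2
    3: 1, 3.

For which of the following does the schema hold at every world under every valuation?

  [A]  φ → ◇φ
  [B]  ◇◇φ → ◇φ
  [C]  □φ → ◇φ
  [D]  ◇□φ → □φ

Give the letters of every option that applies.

R is reflexive: each world relates to itself.
R is transitive: R is closed under composition.
R is euclidean: any two R-successors of the same world are R-related.
R is serial: every world has an R-successor.
(A) φ → ◇φ is the dual of axiom T; it is valid on a frame exactly when R is reflexive. R is reflexive, so valid.
(B) ◇◇φ → ◇φ (the dual of axiom 4) characterises the transitive frames. R is transitive — valid.
(C) □φ → ◇φ is axiom D, which corresponds to seriality. R is serial — valid.
(D) ◇□φ → □φ (the dual of axiom 5) characterises the euclidean frames. R is euclidean — valid.

A, B, C, D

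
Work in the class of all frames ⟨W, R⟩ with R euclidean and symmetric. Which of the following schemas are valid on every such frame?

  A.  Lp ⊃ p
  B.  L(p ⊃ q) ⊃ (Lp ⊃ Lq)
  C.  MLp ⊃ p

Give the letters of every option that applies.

B, C

A symmetric euclidean relation is transitive (uRv and vRw give vRu by symmetry, then uRw by the euclidean condition, applied at v).
(A) Lp ⊃ p is axiom T, which corresponds to reflexivity. Such an R need not be reflexive — not valid.
(B) L(p ⊃ q) ⊃ (Lp ⊃ Lq) is axiom K, valid on every Kripke frame — valid.
(C) the dual of axiom B: valid iff R is symmetric. Every such R is symmetric — valid.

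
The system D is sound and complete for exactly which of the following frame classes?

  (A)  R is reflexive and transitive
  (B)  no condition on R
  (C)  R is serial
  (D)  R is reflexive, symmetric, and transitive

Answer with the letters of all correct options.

(A) this class determines S4, not D.
(B) this class determines K, not D.
(C) D is sound and complete for exactly this class.
(D) this class determines S5, not D.

C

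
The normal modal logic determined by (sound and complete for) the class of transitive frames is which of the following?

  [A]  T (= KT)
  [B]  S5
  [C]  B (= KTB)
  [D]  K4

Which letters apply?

D

(A) T (= KT) is determined by the class of reflexive frames.
(B) S5 is determined by the class of reflexive, symmetric, and transitive frames.
(C) B (= KTB) is determined by the class of reflexive and symmetric frames.
(D) K4 is determined by exactly this class.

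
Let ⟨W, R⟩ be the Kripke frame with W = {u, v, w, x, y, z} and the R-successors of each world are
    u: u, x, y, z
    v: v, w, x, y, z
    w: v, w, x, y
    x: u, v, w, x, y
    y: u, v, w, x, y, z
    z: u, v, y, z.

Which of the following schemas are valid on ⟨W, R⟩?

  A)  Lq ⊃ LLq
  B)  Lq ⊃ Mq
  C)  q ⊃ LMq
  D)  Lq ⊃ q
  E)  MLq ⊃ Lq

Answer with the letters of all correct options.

B, C, D

R is reflexive: each world relates to itself.
R is symmetric: every R-edge is matched by its reverse.
R is not transitive: u R x and x R v but not u R v.
R is not euclidean: u R x and u R z but not x R z.
R is serial: every world has an R-successor.
(A) Lq ⊃ LLq is axiom 4; it is valid on a frame exactly when R is transitive. R is not transitive, so not valid.
(B) axiom D: valid iff R is serial. R is serial — valid.
(C) axiom B: valid iff R is symmetric. R is symmetric — valid.
(D) Lq ⊃ q is axiom T; it is valid on a frame exactly when R is reflexive. R is reflexive, so valid.
(E) MLq ⊃ Lq is the dual of axiom 5; it is valid on a frame exactly when R is euclidean. R is not euclidean, so not valid.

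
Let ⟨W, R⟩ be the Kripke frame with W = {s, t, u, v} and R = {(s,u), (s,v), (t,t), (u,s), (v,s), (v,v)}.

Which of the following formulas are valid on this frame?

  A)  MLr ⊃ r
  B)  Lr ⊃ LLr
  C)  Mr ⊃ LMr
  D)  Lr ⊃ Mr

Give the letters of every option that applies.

R is symmetric: every R-edge is matched by its reverse.
R is not transitive: s R u and u R s but not s R s.
R is not euclidean: s R u and s R v but not u R v.
R is serial: every world has an R-successor.
(A) MLr ⊃ r is the dual of axiom B, which corresponds to symmetry. R is symmetric — valid.
(B) Lr ⊃ LLr is axiom 4; it is valid on a frame exactly when R is transitive. R is not transitive, so not valid.
(C) axiom 5: valid iff R is euclidean. R is not euclidean — not valid.
(D) Lr ⊃ Mr is axiom D; it is valid on a frame exactly when R is serial. R is serial, so valid.

A, D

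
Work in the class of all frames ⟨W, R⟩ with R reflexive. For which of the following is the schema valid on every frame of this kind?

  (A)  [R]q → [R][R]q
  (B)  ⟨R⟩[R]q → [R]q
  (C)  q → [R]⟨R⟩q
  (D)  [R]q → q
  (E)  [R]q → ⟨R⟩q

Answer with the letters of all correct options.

A reflexive relation is serial.
(A) [R]q → [R][R]q is axiom 4; it is valid on a frame exactly when R is transitive. Such an R need not be transitive, so not valid.
(B) the dual of axiom 5: valid iff R is euclidean. Such an R need not be euclidean — not valid.
(C) q → [R]⟨R⟩q is axiom B, which corresponds to symmetry. Such an R need not be symmetric — not valid.
(D) [R]q → q is axiom T, which corresponds to reflexivity. Every such R is reflexive — valid.
(E) [R]q → ⟨R⟩q is axiom D, which corresponds to seriality. Every such R is serial — valid.

D, E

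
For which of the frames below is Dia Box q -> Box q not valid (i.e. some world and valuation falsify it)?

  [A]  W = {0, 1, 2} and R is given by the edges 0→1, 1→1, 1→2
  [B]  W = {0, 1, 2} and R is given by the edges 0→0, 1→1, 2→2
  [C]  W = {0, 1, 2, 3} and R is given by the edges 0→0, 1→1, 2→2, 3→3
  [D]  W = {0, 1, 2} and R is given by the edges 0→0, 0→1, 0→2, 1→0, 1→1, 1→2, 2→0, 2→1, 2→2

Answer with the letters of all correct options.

A

The schema Dia Box q -> Box q is the dual of axiom 5; it is valid on a frame iff R is euclidean.
(A) R is not euclidean (1 R 2 and 1 R 1 but not 2 R 1), so the schema fails here.
(B) R is euclidean (any two R-successors of the same world are R-related), so the schema is valid here.
(C) R is euclidean (any two R-successors of the same world are R-related), so the schema is valid here.
(D) R is euclidean (any two R-successors of the same world are R-related), so the schema is valid here.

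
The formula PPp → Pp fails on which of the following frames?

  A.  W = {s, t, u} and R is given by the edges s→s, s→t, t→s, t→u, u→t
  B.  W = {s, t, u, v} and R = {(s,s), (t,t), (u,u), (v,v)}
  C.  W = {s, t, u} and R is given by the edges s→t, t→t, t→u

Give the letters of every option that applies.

A, C

The schema PPp → Pp is the dual of axiom 4; it is valid on a frame iff R is transitive.
(A) R is not transitive (s R t and t R u but not s R u), so the schema fails here.
(B) R is transitive (R is closed under composition), so the schema is valid here.
(C) R is not transitive (s R t and t R u but not s R u), so the schema fails here.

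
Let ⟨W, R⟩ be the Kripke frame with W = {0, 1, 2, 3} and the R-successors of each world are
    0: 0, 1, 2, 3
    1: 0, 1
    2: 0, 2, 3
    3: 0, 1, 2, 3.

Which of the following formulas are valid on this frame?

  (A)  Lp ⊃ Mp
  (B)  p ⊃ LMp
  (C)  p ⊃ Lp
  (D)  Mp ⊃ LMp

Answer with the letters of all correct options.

A

R is not symmetric: 3 R 1 but not 1 R 3.
R is not euclidean: 0 R 1 and 0 R 2 but not 1 R 2.
R is serial: every world has an R-successor.
R is not a subset of the identity: 0 R 1 with 0 ≠ 1.
(A) Lp ⊃ Mp is axiom D, which corresponds to seriality. R is serial — valid.
(B) p ⊃ LMp is axiom B, which corresponds to symmetry. R is not symmetric — not valid.
(C) p ⊃ Lp (equivalent to ◇p→p) corresponds to R being a subset of the identity. Here R ⊄ identity, so not valid.
(D) axiom 5: valid iff R is euclidean. R is not euclidean — not valid.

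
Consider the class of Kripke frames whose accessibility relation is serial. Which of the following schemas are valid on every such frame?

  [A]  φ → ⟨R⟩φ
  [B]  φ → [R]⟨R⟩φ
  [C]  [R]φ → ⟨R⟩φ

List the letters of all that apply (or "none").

C

(A) φ → ⟨R⟩φ (the dual of axiom T) characterises the reflexive frames. Such an R need not be reflexive — not valid.
(B) φ → [R]⟨R⟩φ (axiom B) characterises the symmetric frames. Such an R need not be symmetric — not valid.
(C) [R]φ → ⟨R⟩φ (axiom D) characterises the serial frames. Every such R is serial — valid.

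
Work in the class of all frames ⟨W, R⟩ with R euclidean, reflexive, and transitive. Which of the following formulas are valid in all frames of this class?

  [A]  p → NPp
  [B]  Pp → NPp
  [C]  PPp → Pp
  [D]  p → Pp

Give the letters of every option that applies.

A relation that is euclidean, reflexive, and transitive is also serial and symmetric.
(A) p → NPp is axiom B, which corresponds to symmetry. Every such R is symmetric — valid.
(B) Pp → NPp is axiom 5; it is valid on a frame exactly when R is euclidean. Every such R is euclidean, so valid.
(C) the dual of axiom 4: valid iff R is transitive. Every such R is transitive — valid.
(D) the dual of axiom T: valid iff R is reflexive. Every such R is reflexive — valid.

A, B, C, D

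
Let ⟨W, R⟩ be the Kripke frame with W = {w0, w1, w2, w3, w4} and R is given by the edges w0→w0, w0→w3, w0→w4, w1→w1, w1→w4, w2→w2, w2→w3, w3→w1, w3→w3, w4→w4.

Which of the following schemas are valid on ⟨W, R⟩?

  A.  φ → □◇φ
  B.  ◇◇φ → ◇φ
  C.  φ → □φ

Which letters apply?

R is not symmetric: w0 R w3 but not w3 R w0.
R is not transitive: w0 R w3 and w3 R w1 but not w0 R w1.
R is not a subset of the identity: w0 R w3 with w0 ≠ w3.
(A) φ → □◇φ is axiom B, which corresponds to symmetry. R is not symmetric — not valid.
(B) ◇◇φ → ◇φ (the dual of axiom 4) characterises the transitive frames. R is not transitive — not valid.
(C) φ → □φ is equivalent to ◇p→p; it holds exactly when R ⊆ identity. Here R ⊄ identity — not valid.

none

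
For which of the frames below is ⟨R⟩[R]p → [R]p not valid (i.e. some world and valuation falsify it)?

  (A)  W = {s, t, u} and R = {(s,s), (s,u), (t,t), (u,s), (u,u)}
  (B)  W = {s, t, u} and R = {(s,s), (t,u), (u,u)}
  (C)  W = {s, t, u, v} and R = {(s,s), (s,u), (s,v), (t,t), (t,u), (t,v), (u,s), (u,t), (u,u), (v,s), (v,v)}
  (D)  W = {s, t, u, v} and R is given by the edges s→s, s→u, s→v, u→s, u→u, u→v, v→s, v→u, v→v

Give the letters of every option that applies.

The schema ⟨R⟩[R]p → [R]p is the dual of axiom 5; it is valid on a frame iff R is euclidean.
(A) R is euclidean (any two R-successors of the same world are R-related), so the schema is valid here.
(B) R is euclidean (any two R-successors of the same world are R-related), so the schema is valid here.
(C) R is not euclidean (s R u and s R v but not u R v), so the schema fails here.
(D) R is euclidean (any two R-successors of the same world are R-related), so the schema is valid here.

C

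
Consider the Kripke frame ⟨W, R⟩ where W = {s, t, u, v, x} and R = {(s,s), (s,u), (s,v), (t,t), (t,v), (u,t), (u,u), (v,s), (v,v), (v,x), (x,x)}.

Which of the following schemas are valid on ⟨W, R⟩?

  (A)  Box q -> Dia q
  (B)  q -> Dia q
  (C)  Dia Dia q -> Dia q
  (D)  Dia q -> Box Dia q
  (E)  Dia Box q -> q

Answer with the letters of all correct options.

R is reflexive: each world relates to itself.
R is not symmetric: s R u but not u R s.
R is not transitive: s R u and u R t but not s R t.
R is not euclidean: s R u and s R s but not u R s.
R is serial: every world has an R-successor.
(A) Box q -> Dia q is axiom D, which corresponds to seriality. R is serial — valid.
(B) q -> Dia q is the dual of axiom T; it is valid on a frame exactly when R is reflexive. R is reflexive, so valid.
(C) Dia Dia q -> Dia q is the dual of axiom 4, which corresponds to transitivity. R is not transitive — not valid.
(D) axiom 5: valid iff R is euclidean. R is not euclidean — not valid.
(E) the dual of axiom B: valid iff R is symmetric. R is not symmetric — not valid.

A, B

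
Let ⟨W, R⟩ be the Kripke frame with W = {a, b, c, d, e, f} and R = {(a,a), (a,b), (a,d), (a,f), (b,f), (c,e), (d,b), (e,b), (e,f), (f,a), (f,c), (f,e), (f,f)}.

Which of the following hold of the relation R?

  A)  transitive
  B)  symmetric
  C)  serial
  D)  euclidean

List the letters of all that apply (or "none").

(A) not transitive: a R f and f R c but not a R c.
(B) not symmetric: a R b but not b R a.
(C) serial: every world has an R-successor.
(D) not euclidean: a R b and a R a but not b R a.

C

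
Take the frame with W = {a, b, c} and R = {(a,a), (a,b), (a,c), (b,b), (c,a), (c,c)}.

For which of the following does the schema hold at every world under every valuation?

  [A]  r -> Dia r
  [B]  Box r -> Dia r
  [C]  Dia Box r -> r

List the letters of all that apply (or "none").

A, B

R is reflexive: each world relates to itself.
R is not symmetric: a R b but not b R a.
R is serial: every world has an R-successor.
(A) r -> Dia r is the dual of axiom T; it is valid on a frame exactly when R is reflexive. R is reflexive, so valid.
(B) Box r -> Dia r (axiom D) characterises the serial frames. R is serial — valid.
(C) Dia Box r -> r is the dual of axiom B; it is valid on a frame exactly when R is symmetric. R is not symmetric, so not valid.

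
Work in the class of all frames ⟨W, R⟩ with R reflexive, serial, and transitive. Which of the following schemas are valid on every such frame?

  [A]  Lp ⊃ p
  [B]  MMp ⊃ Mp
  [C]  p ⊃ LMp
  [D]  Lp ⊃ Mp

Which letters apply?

(A) Lp ⊃ p (axiom T) characterises the reflexive frames. Every such R is reflexive — valid.
(B) MMp ⊃ Mp is the dual of axiom 4; it is valid on a frame exactly when R is transitive. Every such R is transitive, so valid.
(C) p ⊃ LMp is axiom B, which corresponds to symmetry. Such an R need not be symmetric — not valid.
(D) Lp ⊃ Mp is axiom D, which corresponds to seriality. Every such R is serial — valid.

A, B, D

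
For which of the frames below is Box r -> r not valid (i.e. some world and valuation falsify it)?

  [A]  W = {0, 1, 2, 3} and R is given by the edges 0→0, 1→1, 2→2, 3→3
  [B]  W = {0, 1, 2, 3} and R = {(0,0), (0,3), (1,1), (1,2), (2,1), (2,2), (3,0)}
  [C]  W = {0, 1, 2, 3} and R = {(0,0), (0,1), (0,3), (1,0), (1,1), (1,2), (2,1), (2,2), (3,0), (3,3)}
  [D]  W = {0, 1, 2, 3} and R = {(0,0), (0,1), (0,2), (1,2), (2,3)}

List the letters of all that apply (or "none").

The schema Box r -> r is axiom T; it is valid on a frame iff R is reflexive.
(A) R is reflexive (each world relates to itself), so the schema is valid here.
(B) R is not reflexive (not 3 R 3), so the schema fails here.
(C) R is reflexive (each world relates to itself), so the schema is valid here.
(D) R is not reflexive (not 1 R 1), so the schema fails here.

B, D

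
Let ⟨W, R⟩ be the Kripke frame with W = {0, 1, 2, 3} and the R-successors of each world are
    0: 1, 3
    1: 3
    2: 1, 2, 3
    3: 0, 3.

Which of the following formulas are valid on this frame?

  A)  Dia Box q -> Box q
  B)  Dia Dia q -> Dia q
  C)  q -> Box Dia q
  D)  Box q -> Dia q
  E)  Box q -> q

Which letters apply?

D

R is not reflexive: not 0 R 0.
R is not symmetric: 0 R 1 but not 1 R 0.
R is not transitive: 0 R 3 and 3 R 0 but not 0 R 0.
R is not euclidean: 0 R 3 and 0 R 1 but not 3 R 1.
R is serial: every world has an R-successor.
(A) Dia Box q -> Box q is the dual of axiom 5; it is valid on a frame exactly when R is euclidean. R is not euclidean, so not valid.
(B) Dia Dia q -> Dia q is the dual of axiom 4, which corresponds to transitivity. R is not transitive — not valid.
(C) q -> Box Dia q is axiom B, which corresponds to symmetry. R is not symmetric — not valid.
(D) Box q -> Dia q is axiom D; it is valid on a frame exactly when R is serial. R is serial, so valid.
(E) Box q -> q (axiom T) characterises the reflexive frames. R is not reflexive — not valid.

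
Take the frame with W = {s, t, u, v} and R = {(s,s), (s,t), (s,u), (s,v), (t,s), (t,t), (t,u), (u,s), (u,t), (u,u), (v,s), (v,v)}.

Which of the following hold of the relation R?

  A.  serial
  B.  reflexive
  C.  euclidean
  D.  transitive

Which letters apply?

A, B

(A) serial: every world has an R-successor.
(B) reflexive: each world relates to itself.
(C) not euclidean: s R t and s R v but not t R v.
(D) not transitive: t R s and s R v but not t R v.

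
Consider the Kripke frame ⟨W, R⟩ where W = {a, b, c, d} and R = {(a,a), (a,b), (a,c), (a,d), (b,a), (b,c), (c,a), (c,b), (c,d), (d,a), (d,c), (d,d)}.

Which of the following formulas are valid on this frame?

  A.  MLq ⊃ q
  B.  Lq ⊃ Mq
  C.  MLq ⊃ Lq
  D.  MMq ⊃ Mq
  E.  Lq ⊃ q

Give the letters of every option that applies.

A, B

R is not reflexive: not b R b.
R is symmetric: every R-edge is matched by its reverse.
R is not transitive: b R a and a R b but not b R b.
R is not euclidean: a R b and a R d but not b R d.
R is serial: every world has an R-successor.
(A) MLq ⊃ q is the dual of axiom B, which corresponds to symmetry. R is symmetric — valid.
(B) Lq ⊃ Mq is axiom D; it is valid on a frame exactly when R is serial. R is serial, so valid.
(C) the dual of axiom 5: valid iff R is euclidean. R is not euclidean — not valid.
(D) MMq ⊃ Mq is the dual of axiom 4; it is valid on a frame exactly when R is transitive. R is not transitive, so not valid.
(E) Lq ⊃ q is axiom T; it is valid on a frame exactly when R is reflexive. R is not reflexive, so not valid.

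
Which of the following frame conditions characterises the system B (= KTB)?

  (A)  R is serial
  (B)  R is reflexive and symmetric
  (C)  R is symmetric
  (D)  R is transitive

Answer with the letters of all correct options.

(A) this class determines D, not B (= KTB).
(B) B (= KTB) is sound and complete for exactly this class.
(C) this class determines KB, not B (= KTB).
(D) this class determines K4, not B (= KTB).

B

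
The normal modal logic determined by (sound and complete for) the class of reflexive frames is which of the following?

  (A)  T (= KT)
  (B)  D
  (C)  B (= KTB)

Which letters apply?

A

(A) T (= KT) is determined by exactly this class.
(B) D is determined by the class of serial frames.
(C) B (= KTB) is determined by the class of reflexive and symmetric frames.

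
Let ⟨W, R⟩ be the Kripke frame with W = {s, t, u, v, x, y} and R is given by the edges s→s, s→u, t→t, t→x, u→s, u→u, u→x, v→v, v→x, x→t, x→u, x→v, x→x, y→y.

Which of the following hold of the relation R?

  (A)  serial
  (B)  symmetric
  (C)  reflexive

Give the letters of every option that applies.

A, B, C

(A) serial: every world has an R-successor.
(B) symmetric: every R-edge is matched by its reverse.
(C) reflexive: each world relates to itself.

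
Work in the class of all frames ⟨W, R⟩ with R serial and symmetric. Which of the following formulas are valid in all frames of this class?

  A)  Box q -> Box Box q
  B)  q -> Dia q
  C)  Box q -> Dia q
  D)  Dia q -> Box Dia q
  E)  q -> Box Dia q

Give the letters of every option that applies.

(A) Box q -> Box Box q is axiom 4; it is valid on a frame exactly when R is transitive. Such an R need not be transitive, so not valid.
(B) q -> Dia q (the dual of axiom T) characterises the reflexive frames. Such an R need not be reflexive — not valid.
(C) Box q -> Dia q is axiom D, which corresponds to seriality. Every such R is serial — valid.
(D) Dia q -> Box Dia q (axiom 5) characterises the euclidean frames. Such an R need not be euclidean — not valid.
(E) axiom B: valid iff R is symmetric. Every such R is symmetric — valid.

C, E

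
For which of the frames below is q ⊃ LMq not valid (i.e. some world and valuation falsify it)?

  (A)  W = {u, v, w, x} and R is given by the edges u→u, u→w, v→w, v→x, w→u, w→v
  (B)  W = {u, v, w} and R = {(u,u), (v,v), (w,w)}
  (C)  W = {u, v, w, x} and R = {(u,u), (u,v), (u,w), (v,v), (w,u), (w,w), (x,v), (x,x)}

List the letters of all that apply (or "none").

The schema q ⊃ LMq is axiom B; it is valid on a frame iff R is symmetric.
(A) R is not symmetric (v R x but not x R v), so the schema fails here.
(B) R is symmetric (every R-edge is matched by its reverse), so the schema is valid here.
(C) R is not symmetric (u R v but not v R u), so the schema fails here.

A, C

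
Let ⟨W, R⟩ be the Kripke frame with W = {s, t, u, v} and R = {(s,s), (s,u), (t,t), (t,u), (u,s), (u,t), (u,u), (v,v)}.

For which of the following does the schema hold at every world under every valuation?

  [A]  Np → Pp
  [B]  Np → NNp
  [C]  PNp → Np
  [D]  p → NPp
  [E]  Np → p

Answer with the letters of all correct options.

A, D, E

R is reflexive: each world relates to itself.
R is symmetric: every R-edge is matched by its reverse.
R is not transitive: s R u and u R t but not s R t.
R is not euclidean: u R s and u R t but not s R t.
R is serial: every world has an R-successor.
(A) Np → Pp is axiom D, which corresponds to seriality. R is serial — valid.
(B) Np → NNp is axiom 4, which corresponds to transitivity. R is not transitive — not valid.
(C) PNp → Np is the dual of axiom 5; it is valid on a frame exactly when R is euclidean. R is not euclidean, so not valid.
(D) axiom B: valid iff R is symmetric. R is symmetric — valid.
(E) Np → p (axiom T) characterises the reflexive frames. R is reflexive — valid.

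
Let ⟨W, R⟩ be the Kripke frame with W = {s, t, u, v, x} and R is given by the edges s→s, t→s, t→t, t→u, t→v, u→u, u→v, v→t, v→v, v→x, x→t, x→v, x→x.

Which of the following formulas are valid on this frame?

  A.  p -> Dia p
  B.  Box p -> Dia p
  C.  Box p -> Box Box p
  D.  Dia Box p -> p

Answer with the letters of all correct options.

R is reflexive: each world relates to itself.
R is not symmetric: t R s but not s R t.
R is not transitive: t R v and v R x but not t R x.
R is serial: every world has an R-successor.
(A) p -> Dia p is the dual of axiom T, which corresponds to reflexivity. R is reflexive — valid.
(B) Box p -> Dia p (axiom D) characterises the serial frames. R is serial — valid.
(C) Box p -> Box Box p (axiom 4) characterises the transitive frames. R is not transitive — not valid.
(D) Dia Box p -> p (the dual of axiom B) characterises the symmetric frames. R is not symmetric — not valid.

A, B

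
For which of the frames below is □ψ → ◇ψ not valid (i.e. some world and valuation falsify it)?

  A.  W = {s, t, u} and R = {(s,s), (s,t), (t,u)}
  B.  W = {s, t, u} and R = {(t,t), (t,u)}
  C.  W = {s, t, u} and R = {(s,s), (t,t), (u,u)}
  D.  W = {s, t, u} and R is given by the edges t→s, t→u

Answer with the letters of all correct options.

A, B, D

The schema □ψ → ◇ψ is axiom D; it is valid on a frame iff R is serial.
(A) R is not serial (u has no R-successor), so the schema fails here.
(B) R is not serial (s has no R-successor), so the schema fails here.
(C) R is serial (every world has an R-successor), so the schema is valid here.
(D) R is not serial (s has no R-successor), so the schema fails here.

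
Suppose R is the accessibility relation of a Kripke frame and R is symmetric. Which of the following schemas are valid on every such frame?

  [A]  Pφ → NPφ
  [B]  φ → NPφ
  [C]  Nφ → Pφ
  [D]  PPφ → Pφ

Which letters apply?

(A) Pφ → NPφ is axiom 5, which corresponds to the euclidean property. Such an R need not be euclidean — not valid.
(B) φ → NPφ is axiom B; it is valid on a frame exactly when R is symmetric. Every such R is symmetric, so valid.
(C) Nφ → Pφ is axiom D; it is valid on a frame exactly when R is serial. Such an R need not be serial, so not valid.
(D) the dual of axiom 4: valid iff R is transitive. Such an R need not be transitive — not valid.

B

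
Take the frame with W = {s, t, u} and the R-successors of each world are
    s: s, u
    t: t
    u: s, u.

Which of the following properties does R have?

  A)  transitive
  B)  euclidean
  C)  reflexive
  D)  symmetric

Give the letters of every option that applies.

(A) transitive: R is closed under composition.
(B) euclidean: any two R-successors of the same world are R-related.
(C) reflexive: each world relates to itself.
(D) symmetric: every R-edge is matched by its reverse.

A, B, C, D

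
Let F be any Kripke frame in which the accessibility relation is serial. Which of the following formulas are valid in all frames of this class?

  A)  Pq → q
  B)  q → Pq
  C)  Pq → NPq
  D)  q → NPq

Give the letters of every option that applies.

none

(A) Pq → q is valid only on frames where every R-edge is a self-loop. Such an R need not be a subset of the identity — not valid.
(B) the dual of axiom T: valid iff R is reflexive. Such an R need not be reflexive — not valid.
(C) Pq → NPq (axiom 5) characterises the euclidean frames. Such an R need not be euclidean — not valid.
(D) axiom B: valid iff R is symmetric. Such an R need not be symmetric — not valid.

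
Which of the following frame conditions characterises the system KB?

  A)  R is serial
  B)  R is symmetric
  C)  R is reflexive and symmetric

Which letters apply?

(A) this class determines D, not KB.
(B) KB is sound and complete for exactly this class.
(C) this class determines B (= KTB), not KB.

B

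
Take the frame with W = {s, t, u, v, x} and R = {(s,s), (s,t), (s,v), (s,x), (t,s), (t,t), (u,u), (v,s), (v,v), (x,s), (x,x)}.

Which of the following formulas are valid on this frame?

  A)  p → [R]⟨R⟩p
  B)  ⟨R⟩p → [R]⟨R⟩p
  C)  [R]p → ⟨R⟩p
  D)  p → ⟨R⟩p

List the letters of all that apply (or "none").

A, C, D

R is reflexive: each world relates to itself.
R is symmetric: every R-edge is matched by its reverse.
R is not euclidean: s R t and s R v but not t R v.
R is serial: every world has an R-successor.
(A) p → [R]⟨R⟩p is axiom B, which corresponds to symmetry. R is symmetric — valid.
(B) ⟨R⟩p → [R]⟨R⟩p is axiom 5; it is valid on a frame exactly when R is euclidean. R is not euclidean, so not valid.
(C) axiom D: valid iff R is serial. R is serial — valid.
(D) p → ⟨R⟩p is the dual of axiom T; it is valid on a frame exactly when R is reflexive. R is reflexive, so valid.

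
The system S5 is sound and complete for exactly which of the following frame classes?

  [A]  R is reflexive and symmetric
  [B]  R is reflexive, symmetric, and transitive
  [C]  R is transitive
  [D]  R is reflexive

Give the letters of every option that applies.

B

(A) this class determines B (= KTB), not S5.
(B) S5 is sound and complete for exactly this class.
(C) this class determines K4, not S5.
(D) this class determines T (= KT), not S5.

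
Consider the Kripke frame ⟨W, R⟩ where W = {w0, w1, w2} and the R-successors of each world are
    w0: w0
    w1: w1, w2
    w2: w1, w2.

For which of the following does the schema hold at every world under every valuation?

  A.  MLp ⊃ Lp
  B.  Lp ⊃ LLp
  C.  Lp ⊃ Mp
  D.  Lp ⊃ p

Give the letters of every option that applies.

R is reflexive: each world relates to itself.
R is transitive: R is closed under composition.
R is euclidean: any two R-successors of the same world are R-related.
R is serial: every world has an R-successor.
(A) the dual of axiom 5: valid iff R is euclidean. R is euclidean — valid.
(B) Lp ⊃ LLp (axiom 4) characterises the transitive frames. R is transitive — valid.
(C) Lp ⊃ Mp is axiom D; it is valid on a frame exactly when R is serial. R is serial, so valid.
(D) Lp ⊃ p is axiom T; it is valid on a frame exactly when R is reflexive. R is reflexive, so valid.

A, B, C, D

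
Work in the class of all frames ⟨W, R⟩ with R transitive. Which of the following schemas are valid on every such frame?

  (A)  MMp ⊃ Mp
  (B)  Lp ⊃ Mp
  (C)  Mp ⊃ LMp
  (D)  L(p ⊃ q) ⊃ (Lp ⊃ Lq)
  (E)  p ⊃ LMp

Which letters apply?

(A) the dual of axiom 4: valid iff R is transitive. Every such R is transitive — valid.
(B) Lp ⊃ Mp is axiom D; it is valid on a frame exactly when R is serial. Such an R need not be serial, so not valid.
(C) axiom 5: valid iff R is euclidean. Such an R need not be euclidean — not valid.
(D) L(p ⊃ q) ⊃ (Lp ⊃ Lq) is the K axiom; it holds on all frames — valid.
(E) p ⊃ LMp (axiom B) characterises the symmetric frames. Such an R need not be symmetric — not valid.

A, D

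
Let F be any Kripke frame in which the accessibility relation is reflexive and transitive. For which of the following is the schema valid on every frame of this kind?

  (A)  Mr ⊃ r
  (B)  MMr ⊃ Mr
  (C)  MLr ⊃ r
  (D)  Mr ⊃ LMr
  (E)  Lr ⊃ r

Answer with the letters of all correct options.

B, E

Reflexive relations are serial.
(A) Mr ⊃ r is the converse of T; it holds exactly when R ⊆ identity. Such an R need not be a subset of the identity — not valid.
(B) MMr ⊃ Mr is the dual of axiom 4; it is valid on a frame exactly when R is transitive. Every such R is transitive, so valid.
(C) MLr ⊃ r is the dual of axiom B; it is valid on a frame exactly when R is symmetric. Such an R need not be symmetric, so not valid.
(D) Mr ⊃ LMr (axiom 5) characterises the euclidean frames. Such an R need not be euclidean — not valid.
(E) Lr ⊃ r is axiom T, which corresponds to reflexivity. Every such R is reflexive — valid.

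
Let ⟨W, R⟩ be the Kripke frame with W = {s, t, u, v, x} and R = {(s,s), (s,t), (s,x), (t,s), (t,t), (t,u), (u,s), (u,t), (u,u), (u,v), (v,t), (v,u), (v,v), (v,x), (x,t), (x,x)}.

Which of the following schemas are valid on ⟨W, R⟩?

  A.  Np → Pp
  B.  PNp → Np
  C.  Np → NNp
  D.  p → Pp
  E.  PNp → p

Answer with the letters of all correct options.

A, D

R is reflexive: each world relates to itself.
R is not symmetric: s R x but not x R s.
R is not transitive: s R t and t R u but not s R u.
R is not euclidean: s R t and s R x but not t R x.
R is serial: every world has an R-successor.
(A) Np → Pp (axiom D) characterises the serial frames. R is serial — valid.
(B) PNp → Np is the dual of axiom 5; it is valid on a frame exactly when R is euclidean. R is not euclidean, so not valid.
(C) axiom 4: valid iff R is transitive. R is not transitive — not valid.
(D) p → Pp is the dual of axiom T; it is valid on a frame exactly when R is reflexive. R is reflexive, so valid.
(E) PNp → p (the dual of axiom B) characterises the symmetric frames. R is not symmetric — not valid.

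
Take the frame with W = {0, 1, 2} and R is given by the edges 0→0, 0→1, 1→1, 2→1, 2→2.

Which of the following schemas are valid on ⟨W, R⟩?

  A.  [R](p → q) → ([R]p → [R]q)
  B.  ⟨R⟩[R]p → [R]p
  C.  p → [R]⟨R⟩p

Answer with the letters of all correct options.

R is not symmetric: 0 R 1 but not 1 R 0.
R is not euclidean: 0 R 1 and 0 R 0 but not 1 R 0.
(A) this is just K, valid on every normal frame.
(B) ⟨R⟩[R]p → [R]p is the dual of axiom 5; it is valid on a frame exactly when R is euclidean. R is not euclidean, so not valid.
(C) axiom B: valid iff R is symmetric. R is not symmetric — not valid.

A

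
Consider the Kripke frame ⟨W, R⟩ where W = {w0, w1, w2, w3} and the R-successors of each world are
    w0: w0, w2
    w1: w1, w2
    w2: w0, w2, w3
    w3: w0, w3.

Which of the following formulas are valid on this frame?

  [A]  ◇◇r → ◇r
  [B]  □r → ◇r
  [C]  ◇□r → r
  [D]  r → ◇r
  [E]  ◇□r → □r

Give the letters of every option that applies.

R is reflexive: each world relates to itself.
R is not symmetric: w1 R w2 but not w2 R w1.
R is not transitive: w0 R w2 and w2 R w3 but not w0 R w3.
R is not euclidean: w1 R w2 and w1 R w1 but not w2 R w1.
R is serial: every world has an R-successor.
(A) ◇◇r → ◇r (the dual of axiom 4) characterises the transitive frames. R is not transitive — not valid.
(B) □r → ◇r is axiom D; it is valid on a frame exactly when R is serial. R is serial, so valid.
(C) ◇□r → r (the dual of axiom B) characterises the symmetric frames. R is not symmetric — not valid.
(D) r → ◇r (the dual of axiom T) characterises the reflexive frames. R is reflexive — valid.
(E) ◇□r → □r is the dual of axiom 5, which corresponds to the euclidean property. R is not euclidean — not valid.

B, D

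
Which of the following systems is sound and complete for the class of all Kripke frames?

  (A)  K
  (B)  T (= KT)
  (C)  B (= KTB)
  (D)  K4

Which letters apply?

A

(A) K is determined by exactly this class.
(B) T (= KT) is determined by the class of reflexive frames.
(C) B (= KTB) is determined by the class of reflexive and symmetric frames.
(D) K4 is determined by the class of transitive frames.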